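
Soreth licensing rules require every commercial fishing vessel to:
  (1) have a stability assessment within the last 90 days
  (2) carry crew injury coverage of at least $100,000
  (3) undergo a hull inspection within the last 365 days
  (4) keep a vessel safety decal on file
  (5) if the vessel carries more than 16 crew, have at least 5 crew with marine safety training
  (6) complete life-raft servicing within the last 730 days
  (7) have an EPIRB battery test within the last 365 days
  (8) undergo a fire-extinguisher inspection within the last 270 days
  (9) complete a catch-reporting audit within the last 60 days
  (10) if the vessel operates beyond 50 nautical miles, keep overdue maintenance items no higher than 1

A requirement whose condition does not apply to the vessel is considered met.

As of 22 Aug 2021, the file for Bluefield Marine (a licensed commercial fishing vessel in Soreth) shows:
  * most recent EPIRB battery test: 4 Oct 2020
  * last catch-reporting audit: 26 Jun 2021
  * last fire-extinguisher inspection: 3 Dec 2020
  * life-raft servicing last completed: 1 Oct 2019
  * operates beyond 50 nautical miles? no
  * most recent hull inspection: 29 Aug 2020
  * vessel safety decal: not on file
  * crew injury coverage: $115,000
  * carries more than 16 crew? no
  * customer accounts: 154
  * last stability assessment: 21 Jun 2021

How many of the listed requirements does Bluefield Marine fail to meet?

1. stability assessment 62 days ago vs limit 90 → met
2. crew injury coverage $115,000 ≥ $100,000 → met
3. hull inspection 358 days ago vs limit 365 → met
4. vessel safety decal absent → not met
5. condition 'carries more than 16 crew' does not hold → requirement n/a → met
6. life-raft servicing 691 days ago vs limit 730 → met
7. EPIRB battery test 322 days ago vs limit 365 → met
8. fire-extinguisher inspection 262 days ago vs limit 270 → met
9. catch-reporting audit 57 days ago vs limit 60 → met
10. condition 'operates beyond 50 nautical miles' does not hold → requirement n/a → met
Not met: 1 of 10

1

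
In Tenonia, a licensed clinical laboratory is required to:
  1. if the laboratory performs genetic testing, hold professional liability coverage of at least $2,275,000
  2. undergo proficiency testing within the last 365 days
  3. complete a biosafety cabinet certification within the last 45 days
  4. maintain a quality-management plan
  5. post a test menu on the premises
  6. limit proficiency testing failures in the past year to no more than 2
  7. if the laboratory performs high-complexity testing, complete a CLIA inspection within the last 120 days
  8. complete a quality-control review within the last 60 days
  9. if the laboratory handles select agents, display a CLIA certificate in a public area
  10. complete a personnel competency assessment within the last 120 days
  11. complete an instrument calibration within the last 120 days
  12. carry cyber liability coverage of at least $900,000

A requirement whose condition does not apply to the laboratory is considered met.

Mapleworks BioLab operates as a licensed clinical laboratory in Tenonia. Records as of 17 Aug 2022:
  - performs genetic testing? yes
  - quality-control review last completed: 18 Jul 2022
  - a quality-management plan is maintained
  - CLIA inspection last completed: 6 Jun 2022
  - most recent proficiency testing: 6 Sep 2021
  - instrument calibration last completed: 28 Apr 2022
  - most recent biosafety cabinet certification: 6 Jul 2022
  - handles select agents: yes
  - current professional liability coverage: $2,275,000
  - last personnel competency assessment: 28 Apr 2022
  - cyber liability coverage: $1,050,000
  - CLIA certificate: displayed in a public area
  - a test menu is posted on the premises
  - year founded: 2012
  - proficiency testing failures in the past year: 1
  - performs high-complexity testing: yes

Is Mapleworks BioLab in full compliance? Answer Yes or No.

Yes

1. condition 'performs genetic testing' holds; professional liability coverage $2,275,000 ≥ $2,275,000 → met
2. proficiency testing 345 days ago vs limit 365 → met
3. biosafety cabinet certification 42 days ago vs limit 45 → met
4. quality-management plan present → met
5. test menu present → met
6. proficiency testing failures in the past year 1 ≤ 2 → met
7. condition 'performs high-complexity testing' holds; CLIA inspection 72 days ago vs limit 120 → met
8. quality-control review 30 days ago vs limit 60 → met
9. condition 'handles select agents' holds; CLIA certificate present → met
10. personnel competency assessment 111 days ago vs limit 120 → met
11. instrument calibration 111 days ago vs limit 120 → met
12. cyber liability coverage $1,050,000 ≥ $900,000 → met
All met.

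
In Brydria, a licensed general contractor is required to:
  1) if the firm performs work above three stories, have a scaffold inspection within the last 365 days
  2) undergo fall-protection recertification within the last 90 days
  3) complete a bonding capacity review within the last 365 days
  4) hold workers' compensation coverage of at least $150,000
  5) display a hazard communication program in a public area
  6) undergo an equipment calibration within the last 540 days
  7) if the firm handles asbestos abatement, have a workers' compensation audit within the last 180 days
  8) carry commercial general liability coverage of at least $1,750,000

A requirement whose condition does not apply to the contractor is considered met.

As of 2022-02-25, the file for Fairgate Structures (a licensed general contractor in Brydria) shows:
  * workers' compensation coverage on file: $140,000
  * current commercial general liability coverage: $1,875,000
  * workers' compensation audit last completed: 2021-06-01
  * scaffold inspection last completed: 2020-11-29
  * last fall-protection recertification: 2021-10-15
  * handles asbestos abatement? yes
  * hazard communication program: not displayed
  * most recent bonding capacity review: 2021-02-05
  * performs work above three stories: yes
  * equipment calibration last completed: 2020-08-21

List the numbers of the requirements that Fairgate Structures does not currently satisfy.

1. condition 'performs work above three stories' holds; scaffold inspection 453 days ago vs limit 365 → not met
2. fall-protection recertification 133 days ago vs limit 90 → not met
3. bonding capacity review 385 days ago vs limit 365 → not met
4. workers' compensation coverage $140,000 < $150,000 → not met
5. hazard communication program absent → not met
6. equipment calibration 553 days ago vs limit 540 → not met
7. condition 'handles asbestos abatement' holds; workers' compensation audit 269 days ago vs limit 180 → not met
8. commercial general liability coverage $1,875,000 ≥ $1,750,000 → met
Not met: 1, 2, 3, 4, 5, 6, 7

1, 2, 3, 4, 5, 6, 7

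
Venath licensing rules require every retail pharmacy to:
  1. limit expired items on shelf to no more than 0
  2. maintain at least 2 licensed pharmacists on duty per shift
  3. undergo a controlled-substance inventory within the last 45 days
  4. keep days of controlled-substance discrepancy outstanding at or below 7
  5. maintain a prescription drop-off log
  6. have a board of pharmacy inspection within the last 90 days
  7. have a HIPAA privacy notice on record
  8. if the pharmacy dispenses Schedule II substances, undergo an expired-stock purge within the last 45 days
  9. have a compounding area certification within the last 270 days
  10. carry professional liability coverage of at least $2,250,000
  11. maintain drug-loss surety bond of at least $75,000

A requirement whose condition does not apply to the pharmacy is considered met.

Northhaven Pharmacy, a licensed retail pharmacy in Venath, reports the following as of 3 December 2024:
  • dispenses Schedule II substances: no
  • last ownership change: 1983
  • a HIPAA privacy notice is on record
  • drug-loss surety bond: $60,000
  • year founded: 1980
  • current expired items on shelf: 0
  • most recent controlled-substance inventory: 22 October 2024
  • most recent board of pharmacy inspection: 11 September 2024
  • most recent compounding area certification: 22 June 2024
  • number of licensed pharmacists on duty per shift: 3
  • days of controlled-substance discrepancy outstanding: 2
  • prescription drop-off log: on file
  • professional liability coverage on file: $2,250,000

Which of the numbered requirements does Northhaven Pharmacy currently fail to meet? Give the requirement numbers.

1. expired items on shelf 0 ≤ 0 → met
2. licensed pharmacists on duty per shift 3 ≥ 2 → met
3. controlled-substance inventory 42 days ago vs limit 45 → met
4. days of controlled-substance discrepancy outstanding 2 ≤ 7 → met
5. prescription drop-off log present → met
6. board of pharmacy inspection 83 days ago vs limit 90 → met
7. HIPAA privacy notice present → met
8. condition 'dispenses Schedule II substances' does not hold → requirement n/a → met
9. compounding area certification 164 days ago vs limit 270 → met
10. professional liability coverage $2,250,000 ≥ $2,250,000 → met
11. drug-loss surety bond $60,000 < $75,000 → not met
Not met: 11

11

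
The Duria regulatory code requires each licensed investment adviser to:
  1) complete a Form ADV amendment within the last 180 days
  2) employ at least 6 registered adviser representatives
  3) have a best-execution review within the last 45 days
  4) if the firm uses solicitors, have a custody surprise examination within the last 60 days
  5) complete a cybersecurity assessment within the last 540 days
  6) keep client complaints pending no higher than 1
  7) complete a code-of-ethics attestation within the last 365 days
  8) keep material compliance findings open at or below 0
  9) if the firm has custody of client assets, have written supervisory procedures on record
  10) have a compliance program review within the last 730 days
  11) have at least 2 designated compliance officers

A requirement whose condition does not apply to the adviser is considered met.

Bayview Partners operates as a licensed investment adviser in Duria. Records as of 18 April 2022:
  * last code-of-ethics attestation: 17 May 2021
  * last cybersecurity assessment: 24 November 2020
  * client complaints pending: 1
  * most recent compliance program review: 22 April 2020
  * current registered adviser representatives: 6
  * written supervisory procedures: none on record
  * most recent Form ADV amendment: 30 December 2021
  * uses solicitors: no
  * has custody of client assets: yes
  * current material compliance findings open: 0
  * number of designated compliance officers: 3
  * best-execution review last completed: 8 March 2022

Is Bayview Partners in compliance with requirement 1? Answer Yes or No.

Yes

1. Form ADV amendment 109 days ago vs limit 180 → met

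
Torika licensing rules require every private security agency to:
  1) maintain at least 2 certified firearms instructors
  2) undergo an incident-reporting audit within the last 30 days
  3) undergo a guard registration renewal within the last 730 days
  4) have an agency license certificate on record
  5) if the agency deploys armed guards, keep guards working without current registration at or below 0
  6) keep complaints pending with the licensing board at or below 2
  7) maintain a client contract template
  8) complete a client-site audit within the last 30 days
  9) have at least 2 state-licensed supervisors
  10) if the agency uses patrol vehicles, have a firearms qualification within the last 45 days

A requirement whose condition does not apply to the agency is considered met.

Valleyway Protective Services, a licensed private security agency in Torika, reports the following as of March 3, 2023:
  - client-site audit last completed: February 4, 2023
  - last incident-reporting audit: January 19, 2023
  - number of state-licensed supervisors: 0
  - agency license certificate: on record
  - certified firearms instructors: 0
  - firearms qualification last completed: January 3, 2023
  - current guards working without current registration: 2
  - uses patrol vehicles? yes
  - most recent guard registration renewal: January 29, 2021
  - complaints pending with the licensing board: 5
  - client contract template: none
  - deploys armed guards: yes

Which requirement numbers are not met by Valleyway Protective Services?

1, 2, 3, 5, 6, 7, 9, 10

1. certified firearms instructors 0 < 2 → not met
2. incident-reporting audit 43 days ago vs limit 30 → not met
3. guard registration renewal 763 days ago vs limit 730 → not met
4. agency license certificate present → met
5. condition 'deploys armed guards' holds; guards working without current registration 2 > 0 → not met
6. complaints pending with the licensing board 5 > 2 → not met
7. client contract template absent → not met
8. client-site audit 27 days ago vs limit 30 → met
9. state-licensed supervisors 0 < 2 → not met
10. condition 'uses patrol vehicles' holds; firearms qualification 59 days ago vs limit 45 → not met
Not met: 1, 2, 3, 5, 6, 7, 9, 10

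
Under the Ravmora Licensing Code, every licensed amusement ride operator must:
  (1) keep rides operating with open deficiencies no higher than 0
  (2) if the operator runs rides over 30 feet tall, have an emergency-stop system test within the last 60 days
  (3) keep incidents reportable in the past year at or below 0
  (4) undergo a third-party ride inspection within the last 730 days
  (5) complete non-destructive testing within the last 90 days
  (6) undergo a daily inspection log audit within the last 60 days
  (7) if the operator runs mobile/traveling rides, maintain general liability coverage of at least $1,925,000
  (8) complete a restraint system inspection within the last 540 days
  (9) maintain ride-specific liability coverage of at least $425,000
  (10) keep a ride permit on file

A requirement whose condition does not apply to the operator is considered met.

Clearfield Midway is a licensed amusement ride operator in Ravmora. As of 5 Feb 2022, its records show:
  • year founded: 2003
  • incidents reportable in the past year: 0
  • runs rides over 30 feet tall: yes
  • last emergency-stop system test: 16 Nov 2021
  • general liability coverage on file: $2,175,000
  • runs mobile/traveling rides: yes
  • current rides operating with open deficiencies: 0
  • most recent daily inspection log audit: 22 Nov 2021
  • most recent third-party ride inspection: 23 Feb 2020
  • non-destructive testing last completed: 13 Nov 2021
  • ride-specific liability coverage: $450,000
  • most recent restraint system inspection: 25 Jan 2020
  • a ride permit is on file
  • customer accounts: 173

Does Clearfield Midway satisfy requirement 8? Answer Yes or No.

No

8. restraint system inspection 742 days ago vs limit 540 → not met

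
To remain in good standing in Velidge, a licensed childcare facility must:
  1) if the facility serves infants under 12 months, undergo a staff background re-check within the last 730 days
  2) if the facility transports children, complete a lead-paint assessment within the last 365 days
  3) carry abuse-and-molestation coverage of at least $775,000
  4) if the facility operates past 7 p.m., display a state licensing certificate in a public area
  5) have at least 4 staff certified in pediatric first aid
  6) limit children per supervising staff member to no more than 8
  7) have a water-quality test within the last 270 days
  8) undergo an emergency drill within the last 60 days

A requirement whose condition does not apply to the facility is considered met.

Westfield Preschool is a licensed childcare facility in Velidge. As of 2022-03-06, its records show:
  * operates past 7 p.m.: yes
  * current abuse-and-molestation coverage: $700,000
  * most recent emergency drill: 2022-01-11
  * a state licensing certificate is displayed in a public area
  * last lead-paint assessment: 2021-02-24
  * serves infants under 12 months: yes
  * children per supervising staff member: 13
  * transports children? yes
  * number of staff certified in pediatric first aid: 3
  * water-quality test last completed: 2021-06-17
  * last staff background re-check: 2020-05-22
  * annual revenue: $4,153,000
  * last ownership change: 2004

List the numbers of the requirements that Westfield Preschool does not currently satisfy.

2, 3, 5, 6

1. condition 'serves infants under 12 months' holds; staff background re-check 653 days ago vs limit 730 → met
2. condition 'transports children' holds; lead-paint assessment 375 days ago vs limit 365 → not met
3. abuse-and-molestation coverage $700,000 < $775,000 → not met
4. condition 'operates past 7 p.m.' holds; state licensing certificate present → met
5. staff certified in pediatric first aid 3 < 4 → not met
6. children per supervising staff member 13 > 8 → not met
7. water-quality test 262 days ago vs limit 270 → met
8. emergency drill 54 days ago vs limit 60 → met
Not met: 2, 3, 5, 6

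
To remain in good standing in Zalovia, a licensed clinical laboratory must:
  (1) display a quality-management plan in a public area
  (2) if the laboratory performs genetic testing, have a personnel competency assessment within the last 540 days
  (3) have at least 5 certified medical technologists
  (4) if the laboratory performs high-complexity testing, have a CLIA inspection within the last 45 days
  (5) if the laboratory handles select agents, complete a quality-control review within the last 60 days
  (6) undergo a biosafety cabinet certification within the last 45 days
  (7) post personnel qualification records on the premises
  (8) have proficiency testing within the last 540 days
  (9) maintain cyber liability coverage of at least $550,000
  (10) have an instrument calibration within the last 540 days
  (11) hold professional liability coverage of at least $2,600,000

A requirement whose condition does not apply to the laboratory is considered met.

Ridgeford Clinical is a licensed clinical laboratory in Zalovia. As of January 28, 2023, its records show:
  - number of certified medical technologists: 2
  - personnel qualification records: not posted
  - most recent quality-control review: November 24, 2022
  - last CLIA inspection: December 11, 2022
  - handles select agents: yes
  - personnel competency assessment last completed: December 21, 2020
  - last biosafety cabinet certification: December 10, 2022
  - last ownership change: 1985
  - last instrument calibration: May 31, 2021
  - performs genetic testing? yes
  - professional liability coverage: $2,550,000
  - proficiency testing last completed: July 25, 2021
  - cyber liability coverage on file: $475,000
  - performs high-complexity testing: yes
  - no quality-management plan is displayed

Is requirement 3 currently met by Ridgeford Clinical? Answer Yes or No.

No

3. certified medical technologists 2 < 5 → not met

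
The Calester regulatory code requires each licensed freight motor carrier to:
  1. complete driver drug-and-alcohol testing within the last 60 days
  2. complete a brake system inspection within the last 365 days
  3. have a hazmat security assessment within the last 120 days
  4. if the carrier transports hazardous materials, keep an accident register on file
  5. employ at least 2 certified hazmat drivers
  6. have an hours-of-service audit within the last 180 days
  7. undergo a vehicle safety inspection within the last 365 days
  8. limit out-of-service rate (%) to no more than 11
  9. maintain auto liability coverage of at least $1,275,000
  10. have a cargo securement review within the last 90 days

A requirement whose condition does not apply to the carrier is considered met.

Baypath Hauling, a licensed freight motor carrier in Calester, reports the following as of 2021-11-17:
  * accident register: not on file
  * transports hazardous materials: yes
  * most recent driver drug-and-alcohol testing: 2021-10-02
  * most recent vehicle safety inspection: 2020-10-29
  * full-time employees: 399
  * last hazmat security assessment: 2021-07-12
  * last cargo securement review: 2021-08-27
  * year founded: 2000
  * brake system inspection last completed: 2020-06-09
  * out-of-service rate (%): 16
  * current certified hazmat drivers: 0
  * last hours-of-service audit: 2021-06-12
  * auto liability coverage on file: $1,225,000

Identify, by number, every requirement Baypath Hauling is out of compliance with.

1. driver drug-and-alcohol testing 46 days ago vs limit 60 → met
2. brake system inspection 526 days ago vs limit 365 → not met
3. hazmat security assessment 128 days ago vs limit 120 → not met
4. condition 'transports hazardous materials' holds; accident register absent → not met
5. certified hazmat drivers 0 < 2 → not met
6. hours-of-service audit 158 days ago vs limit 180 → met
7. vehicle safety inspection 384 days ago vs limit 365 → not met
8. out-of-service rate (%) 16 > 11 → not met
9. auto liability coverage $1,225,000 < $1,275,000 → not met
10. cargo securement review 82 days ago vs limit 90 → met
Not met: 2, 3, 4, 5, 7, 8, 9

2, 3, 4, 5, 7, 8, 9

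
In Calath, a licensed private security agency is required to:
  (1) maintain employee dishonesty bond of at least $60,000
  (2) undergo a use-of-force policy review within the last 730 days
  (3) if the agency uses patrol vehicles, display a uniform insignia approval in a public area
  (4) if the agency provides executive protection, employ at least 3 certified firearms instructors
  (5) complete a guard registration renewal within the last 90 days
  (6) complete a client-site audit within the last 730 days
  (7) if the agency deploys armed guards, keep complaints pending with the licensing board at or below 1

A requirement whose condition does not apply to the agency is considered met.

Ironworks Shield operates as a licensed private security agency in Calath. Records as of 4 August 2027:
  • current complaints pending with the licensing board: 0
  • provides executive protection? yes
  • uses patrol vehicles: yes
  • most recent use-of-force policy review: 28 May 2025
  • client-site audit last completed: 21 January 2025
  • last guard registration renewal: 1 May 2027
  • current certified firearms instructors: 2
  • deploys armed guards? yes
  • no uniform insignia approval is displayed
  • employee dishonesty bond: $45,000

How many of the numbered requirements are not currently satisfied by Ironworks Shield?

1. employee dishonesty bond $45,000 < $60,000 → not met
2. use-of-force policy review 798 days ago vs limit 730 → not met
3. condition 'uses patrol vehicles' holds; uniform insignia approval absent → not met
4. condition 'provides executive protection' holds; certified firearms instructors 2 < 3 → not met
5. guard registration renewal 95 days ago vs limit 90 → not met
6. client-site audit 925 days ago vs limit 730 → not met
7. condition 'deploys armed guards' holds; complaints pending with the licensing board 0 ≤ 1 → met
Not met: 6 of 7

6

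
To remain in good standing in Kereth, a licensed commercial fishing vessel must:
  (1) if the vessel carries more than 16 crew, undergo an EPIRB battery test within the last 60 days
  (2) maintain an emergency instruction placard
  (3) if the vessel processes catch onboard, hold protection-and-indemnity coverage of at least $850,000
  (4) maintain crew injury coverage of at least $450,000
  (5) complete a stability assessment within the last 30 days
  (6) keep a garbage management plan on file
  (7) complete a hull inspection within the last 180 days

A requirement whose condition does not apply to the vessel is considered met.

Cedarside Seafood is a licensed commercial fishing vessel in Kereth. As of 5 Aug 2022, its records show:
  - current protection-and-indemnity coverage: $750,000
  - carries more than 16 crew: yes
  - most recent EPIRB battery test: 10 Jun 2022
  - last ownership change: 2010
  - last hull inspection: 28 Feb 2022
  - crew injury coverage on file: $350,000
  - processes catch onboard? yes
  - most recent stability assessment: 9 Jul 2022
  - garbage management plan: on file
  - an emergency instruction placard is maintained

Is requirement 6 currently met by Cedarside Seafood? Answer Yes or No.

Yes

6. garbage management plan present → met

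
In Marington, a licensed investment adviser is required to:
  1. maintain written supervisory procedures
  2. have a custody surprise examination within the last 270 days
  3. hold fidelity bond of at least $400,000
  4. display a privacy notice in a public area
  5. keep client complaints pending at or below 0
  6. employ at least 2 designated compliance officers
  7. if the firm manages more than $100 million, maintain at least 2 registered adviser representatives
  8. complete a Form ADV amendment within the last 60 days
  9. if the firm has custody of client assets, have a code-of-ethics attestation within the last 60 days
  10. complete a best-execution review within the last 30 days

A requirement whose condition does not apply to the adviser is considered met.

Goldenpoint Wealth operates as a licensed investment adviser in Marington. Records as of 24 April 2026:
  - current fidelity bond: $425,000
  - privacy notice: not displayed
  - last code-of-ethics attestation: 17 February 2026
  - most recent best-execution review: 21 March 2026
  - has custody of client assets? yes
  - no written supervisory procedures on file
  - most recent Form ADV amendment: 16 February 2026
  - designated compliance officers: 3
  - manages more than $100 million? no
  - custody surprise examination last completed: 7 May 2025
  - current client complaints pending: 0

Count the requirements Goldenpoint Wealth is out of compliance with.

1. written supervisory procedures absent → not met
2. custody surprise examination 352 days ago vs limit 270 → not met
3. fidelity bond $425,000 ≥ $400,000 → met
4. privacy notice absent → not met
5. client complaints pending 0 ≤ 0 → met
6. designated compliance officers 3 ≥ 2 → met
7. condition 'manages more than $100 million' does not hold → requirement n/a → met
8. Form ADV amendment 67 days ago vs limit 60 → not met
9. condition 'has custody of client assets' holds; code-of-ethics attestation 66 days ago vs limit 60 → not met
10. best-execution review 34 days ago vs limit 30 → not met
Not met: 6 of 10

6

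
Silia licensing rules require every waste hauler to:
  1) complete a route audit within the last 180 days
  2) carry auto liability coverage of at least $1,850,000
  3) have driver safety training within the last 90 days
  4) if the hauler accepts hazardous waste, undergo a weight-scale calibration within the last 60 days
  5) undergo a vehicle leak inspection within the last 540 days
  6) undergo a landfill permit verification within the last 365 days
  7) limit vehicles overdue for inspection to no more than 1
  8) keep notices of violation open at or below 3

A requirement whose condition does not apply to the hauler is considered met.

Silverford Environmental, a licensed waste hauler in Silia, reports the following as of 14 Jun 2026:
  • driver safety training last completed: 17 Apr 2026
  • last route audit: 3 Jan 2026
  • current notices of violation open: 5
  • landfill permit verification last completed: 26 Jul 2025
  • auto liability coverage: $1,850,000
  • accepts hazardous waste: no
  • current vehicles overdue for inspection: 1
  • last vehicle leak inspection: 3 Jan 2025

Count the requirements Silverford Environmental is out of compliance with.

1

1. route audit 162 days ago vs limit 180 → met
2. auto liability coverage $1,850,000 ≥ $1,850,000 → met
3. driver safety training 58 days ago vs limit 90 → met
4. condition 'accepts hazardous waste' does not hold → requirement n/a → met
5. vehicle leak inspection 527 days ago vs limit 540 → met
6. landfill permit verification 323 days ago vs limit 365 → met
7. vehicles overdue for inspection 1 ≤ 1 → met
8. notices of violation open 5 > 3 → not met
Not met: 1 of 8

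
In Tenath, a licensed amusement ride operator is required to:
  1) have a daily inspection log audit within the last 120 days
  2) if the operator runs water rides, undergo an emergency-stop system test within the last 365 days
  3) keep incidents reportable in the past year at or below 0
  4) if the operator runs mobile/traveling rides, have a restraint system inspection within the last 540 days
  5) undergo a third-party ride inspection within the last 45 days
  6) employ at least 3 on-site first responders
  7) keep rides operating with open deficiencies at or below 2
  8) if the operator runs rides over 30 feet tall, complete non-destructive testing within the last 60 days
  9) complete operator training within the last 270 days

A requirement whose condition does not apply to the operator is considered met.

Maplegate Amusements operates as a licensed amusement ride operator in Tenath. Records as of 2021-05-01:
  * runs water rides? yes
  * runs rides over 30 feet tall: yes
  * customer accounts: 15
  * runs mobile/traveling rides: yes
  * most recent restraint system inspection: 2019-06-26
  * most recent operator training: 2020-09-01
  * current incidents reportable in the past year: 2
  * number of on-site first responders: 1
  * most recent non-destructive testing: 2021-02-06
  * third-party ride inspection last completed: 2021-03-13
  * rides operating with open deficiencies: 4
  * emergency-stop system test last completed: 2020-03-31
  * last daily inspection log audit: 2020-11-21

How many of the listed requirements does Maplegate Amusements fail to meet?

1. daily inspection log audit 161 days ago vs limit 120 → not met
2. condition 'runs water rides' holds; emergency-stop system test 396 days ago vs limit 365 → not met
3. incidents reportable in the past year 2 > 0 → not met
4. condition 'runs mobile/traveling rides' holds; restraint system inspection 675 days ago vs limit 540 → not met
5. third-party ride inspection 49 days ago vs limit 45 → not met
6. on-site first responders 1 < 3 → not met
7. rides operating with open deficiencies 4 > 2 → not met
8. condition 'runs rides over 30 feet tall' holds; non-destructive testing 84 days ago vs limit 60 → not met
9. operator training 242 days ago vs limit 270 → met
Not met: 8 of 9

8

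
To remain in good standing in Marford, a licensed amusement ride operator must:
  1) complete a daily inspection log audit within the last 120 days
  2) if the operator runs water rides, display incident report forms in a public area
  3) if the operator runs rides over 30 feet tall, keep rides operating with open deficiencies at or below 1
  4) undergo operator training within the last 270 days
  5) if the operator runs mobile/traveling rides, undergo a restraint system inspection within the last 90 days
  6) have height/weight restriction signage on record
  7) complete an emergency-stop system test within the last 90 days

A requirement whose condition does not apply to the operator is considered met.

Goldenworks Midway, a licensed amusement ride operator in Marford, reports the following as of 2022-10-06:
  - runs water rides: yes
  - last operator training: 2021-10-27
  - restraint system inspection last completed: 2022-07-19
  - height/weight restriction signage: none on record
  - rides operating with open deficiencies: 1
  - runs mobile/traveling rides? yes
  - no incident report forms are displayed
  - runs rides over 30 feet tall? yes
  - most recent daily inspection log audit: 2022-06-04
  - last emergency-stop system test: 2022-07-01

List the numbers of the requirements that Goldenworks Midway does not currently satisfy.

1. daily inspection log audit 124 days ago vs limit 120 → not met
2. condition 'runs water rides' holds; incident report forms absent → not met
3. condition 'runs rides over 30 feet tall' holds; rides operating with open deficiencies 1 ≤ 1 → met
4. operator training 344 days ago vs limit 270 → not met
5. condition 'runs mobile/traveling rides' holds; restraint system inspection 79 days ago vs limit 90 → met
6. height/weight restriction signage absent → not met
7. emergency-stop system test 97 days ago vs limit 90 → not met
Not met: 1, 2, 4, 6, 7

1, 2, 4, 6, 7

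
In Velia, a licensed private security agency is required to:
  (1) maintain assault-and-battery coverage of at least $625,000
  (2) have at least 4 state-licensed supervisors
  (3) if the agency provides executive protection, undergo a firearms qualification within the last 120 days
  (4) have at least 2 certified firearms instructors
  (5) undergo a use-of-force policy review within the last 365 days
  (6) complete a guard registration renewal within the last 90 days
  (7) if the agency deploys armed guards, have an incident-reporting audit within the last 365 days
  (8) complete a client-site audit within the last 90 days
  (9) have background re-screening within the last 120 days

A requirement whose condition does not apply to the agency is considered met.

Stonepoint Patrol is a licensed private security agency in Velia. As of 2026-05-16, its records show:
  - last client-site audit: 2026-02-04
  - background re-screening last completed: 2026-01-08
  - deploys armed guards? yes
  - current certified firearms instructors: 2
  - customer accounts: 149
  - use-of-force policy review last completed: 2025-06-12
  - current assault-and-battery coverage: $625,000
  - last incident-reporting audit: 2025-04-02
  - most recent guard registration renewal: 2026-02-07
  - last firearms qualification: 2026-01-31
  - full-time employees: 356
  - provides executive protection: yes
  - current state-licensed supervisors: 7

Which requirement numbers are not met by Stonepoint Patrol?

1. assault-and-battery coverage $625,000 ≥ $625,000 → met
2. state-licensed supervisors 7 ≥ 4 → met
3. condition 'provides executive protection' holds; firearms qualification 105 days ago vs limit 120 → met
4. certified firearms instructors 2 ≥ 2 → met
5. use-of-force policy review 338 days ago vs limit 365 → met
6. guard registration renewal 98 days ago vs limit 90 → not met
7. condition 'deploys armed guards' holds; incident-reporting audit 409 days ago vs limit 365 → not met
8. client-site audit 101 days ago vs limit 90 → not met
9. background re-screening 128 days ago vs limit 120 → not met
Not met: 6, 7, 8, 9

6, 7, 8, 9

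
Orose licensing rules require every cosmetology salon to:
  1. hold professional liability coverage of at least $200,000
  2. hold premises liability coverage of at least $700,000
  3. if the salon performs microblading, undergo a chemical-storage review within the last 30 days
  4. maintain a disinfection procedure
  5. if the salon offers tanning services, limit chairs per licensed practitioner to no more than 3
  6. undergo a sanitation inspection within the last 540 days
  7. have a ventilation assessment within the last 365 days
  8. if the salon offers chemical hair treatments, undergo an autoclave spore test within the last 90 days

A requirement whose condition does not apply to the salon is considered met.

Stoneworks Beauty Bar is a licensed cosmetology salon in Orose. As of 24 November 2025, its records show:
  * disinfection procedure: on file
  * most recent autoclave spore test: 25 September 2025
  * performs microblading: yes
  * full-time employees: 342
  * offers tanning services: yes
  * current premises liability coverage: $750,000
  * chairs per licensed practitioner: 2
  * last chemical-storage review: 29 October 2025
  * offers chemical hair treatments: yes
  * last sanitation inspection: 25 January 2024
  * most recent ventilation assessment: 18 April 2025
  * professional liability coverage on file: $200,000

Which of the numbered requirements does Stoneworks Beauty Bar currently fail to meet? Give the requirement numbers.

1. professional liability coverage $200,000 ≥ $200,000 → met
2. premises liability coverage $750,000 ≥ $700,000 → met
3. condition 'performs microblading' holds; chemical-storage review 26 days ago vs limit 30 → met
4. disinfection procedure present → met
5. condition 'offers tanning services' holds; chairs per licensed practitioner 2 ≤ 3 → met
6. sanitation inspection 669 days ago vs limit 540 → not met
7. ventilation assessment 220 days ago vs limit 365 → met
8. condition 'offers chemical hair treatments' holds; autoclave spore test 60 days ago vs limit 90 → met
Not met: 6

6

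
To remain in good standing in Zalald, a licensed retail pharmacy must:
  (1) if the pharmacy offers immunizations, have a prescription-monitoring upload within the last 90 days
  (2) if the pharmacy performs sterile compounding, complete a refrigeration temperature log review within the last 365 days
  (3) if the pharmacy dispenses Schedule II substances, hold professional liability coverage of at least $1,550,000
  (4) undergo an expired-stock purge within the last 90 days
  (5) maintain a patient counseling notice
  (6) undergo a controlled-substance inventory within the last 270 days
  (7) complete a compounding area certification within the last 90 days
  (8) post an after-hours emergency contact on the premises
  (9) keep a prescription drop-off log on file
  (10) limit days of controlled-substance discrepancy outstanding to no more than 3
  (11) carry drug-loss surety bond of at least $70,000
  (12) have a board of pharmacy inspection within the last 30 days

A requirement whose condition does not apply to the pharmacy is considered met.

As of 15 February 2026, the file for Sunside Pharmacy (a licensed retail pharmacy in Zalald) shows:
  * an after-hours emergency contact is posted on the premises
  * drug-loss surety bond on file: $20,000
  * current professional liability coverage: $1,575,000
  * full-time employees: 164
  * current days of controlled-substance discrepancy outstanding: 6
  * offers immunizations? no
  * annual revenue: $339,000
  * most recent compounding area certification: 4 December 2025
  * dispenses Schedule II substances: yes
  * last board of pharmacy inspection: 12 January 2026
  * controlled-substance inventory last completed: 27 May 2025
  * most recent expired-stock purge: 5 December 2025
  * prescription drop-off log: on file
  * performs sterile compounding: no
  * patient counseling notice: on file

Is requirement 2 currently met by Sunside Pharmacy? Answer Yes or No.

2. condition 'performs sterile compounding' does not hold → requirement n/a → met

Yes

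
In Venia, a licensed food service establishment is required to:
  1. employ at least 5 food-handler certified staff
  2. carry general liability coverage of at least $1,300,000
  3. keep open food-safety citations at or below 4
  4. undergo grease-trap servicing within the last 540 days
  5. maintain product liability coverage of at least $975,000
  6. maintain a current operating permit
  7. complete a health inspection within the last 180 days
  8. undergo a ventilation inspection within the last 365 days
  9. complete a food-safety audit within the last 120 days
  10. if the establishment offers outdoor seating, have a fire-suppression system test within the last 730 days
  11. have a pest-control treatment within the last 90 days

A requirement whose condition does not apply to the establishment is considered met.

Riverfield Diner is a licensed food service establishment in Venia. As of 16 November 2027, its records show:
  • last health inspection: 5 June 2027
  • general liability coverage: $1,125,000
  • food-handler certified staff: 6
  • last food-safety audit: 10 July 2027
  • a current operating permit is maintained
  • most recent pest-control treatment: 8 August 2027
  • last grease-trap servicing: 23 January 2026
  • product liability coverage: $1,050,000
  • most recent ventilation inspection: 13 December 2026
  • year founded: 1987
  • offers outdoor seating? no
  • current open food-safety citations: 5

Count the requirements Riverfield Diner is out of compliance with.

5

1. food-handler certified staff 6 ≥ 5 → met
2. general liability coverage $1,125,000 < $1,300,000 → not met
3. open food-safety citations 5 > 4 → not met
4. grease-trap servicing 662 days ago vs limit 540 → not met
5. product liability coverage $1,050,000 ≥ $975,000 → met
6. current operating permit present → met
7. health inspection 164 days ago vs limit 180 → met
8. ventilation inspection 338 days ago vs limit 365 → met
9. food-safety audit 129 days ago vs limit 120 → not met
10. condition 'offers outdoor seating' does not hold → requirement n/a → met
11. pest-control treatment 100 days ago vs limit 90 → not met
Not met: 5 of 11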